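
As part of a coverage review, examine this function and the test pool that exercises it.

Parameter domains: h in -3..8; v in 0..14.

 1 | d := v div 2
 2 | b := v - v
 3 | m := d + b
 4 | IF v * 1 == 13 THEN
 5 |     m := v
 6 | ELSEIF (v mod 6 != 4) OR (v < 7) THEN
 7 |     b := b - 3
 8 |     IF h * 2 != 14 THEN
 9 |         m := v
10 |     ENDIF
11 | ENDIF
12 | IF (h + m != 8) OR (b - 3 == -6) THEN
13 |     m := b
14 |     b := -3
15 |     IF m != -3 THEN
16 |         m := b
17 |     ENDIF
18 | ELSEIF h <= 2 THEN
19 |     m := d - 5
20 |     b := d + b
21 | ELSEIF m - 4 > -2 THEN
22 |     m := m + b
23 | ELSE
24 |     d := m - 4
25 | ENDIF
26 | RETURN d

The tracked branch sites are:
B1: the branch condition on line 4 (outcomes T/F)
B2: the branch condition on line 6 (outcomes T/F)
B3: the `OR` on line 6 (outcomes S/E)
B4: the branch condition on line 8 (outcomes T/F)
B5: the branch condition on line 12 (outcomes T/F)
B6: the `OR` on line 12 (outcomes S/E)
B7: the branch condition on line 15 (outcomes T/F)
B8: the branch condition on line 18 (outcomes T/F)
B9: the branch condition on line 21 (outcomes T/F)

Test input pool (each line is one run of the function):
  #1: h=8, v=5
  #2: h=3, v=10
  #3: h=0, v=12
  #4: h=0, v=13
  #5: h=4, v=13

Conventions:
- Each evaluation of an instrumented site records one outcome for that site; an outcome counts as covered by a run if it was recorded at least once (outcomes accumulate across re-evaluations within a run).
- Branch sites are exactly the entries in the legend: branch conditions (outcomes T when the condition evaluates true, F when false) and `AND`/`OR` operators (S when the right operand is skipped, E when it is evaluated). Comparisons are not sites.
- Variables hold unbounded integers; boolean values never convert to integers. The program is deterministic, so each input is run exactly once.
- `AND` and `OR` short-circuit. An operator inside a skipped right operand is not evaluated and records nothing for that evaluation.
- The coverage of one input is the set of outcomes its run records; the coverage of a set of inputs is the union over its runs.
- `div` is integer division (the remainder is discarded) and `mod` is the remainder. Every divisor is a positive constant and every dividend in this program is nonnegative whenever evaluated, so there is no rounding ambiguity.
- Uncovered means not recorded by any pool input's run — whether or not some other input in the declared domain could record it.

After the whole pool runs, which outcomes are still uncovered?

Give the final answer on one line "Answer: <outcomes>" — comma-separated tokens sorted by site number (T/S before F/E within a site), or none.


input #1, h=8, v=5: outcomes B1=F, B2=T, B3=S, B4=T, B5=T, B6=S, B7=F
input #2, h=3, v=10: outcomes B1=F, B2=F, B3=E, B5=F, B6=E, B8=F, B9=T
input #3, h=0, v=12: outcomes B1=F, B2=T, B3=S, B4=T, B5=T, B6=S, B7=F
input #4, h=0, v=13: outcomes B1=T, B5=T, B6=S, B7=T
input #5, h=4, v=13: outcomes B1=T, B5=T, B6=S, B7=T
union over the pool: B1=T, B1=F, B2=T, B2=F, B3=S, B3=E, B4=T, B5=T, B5=F, B6=S, B6=E, B7=T, B7=F, B8=F, B9=T
uncovered (3 of 18): B4=F, B8=T, B9=F
Answer: B4=F, B8=T, B9=F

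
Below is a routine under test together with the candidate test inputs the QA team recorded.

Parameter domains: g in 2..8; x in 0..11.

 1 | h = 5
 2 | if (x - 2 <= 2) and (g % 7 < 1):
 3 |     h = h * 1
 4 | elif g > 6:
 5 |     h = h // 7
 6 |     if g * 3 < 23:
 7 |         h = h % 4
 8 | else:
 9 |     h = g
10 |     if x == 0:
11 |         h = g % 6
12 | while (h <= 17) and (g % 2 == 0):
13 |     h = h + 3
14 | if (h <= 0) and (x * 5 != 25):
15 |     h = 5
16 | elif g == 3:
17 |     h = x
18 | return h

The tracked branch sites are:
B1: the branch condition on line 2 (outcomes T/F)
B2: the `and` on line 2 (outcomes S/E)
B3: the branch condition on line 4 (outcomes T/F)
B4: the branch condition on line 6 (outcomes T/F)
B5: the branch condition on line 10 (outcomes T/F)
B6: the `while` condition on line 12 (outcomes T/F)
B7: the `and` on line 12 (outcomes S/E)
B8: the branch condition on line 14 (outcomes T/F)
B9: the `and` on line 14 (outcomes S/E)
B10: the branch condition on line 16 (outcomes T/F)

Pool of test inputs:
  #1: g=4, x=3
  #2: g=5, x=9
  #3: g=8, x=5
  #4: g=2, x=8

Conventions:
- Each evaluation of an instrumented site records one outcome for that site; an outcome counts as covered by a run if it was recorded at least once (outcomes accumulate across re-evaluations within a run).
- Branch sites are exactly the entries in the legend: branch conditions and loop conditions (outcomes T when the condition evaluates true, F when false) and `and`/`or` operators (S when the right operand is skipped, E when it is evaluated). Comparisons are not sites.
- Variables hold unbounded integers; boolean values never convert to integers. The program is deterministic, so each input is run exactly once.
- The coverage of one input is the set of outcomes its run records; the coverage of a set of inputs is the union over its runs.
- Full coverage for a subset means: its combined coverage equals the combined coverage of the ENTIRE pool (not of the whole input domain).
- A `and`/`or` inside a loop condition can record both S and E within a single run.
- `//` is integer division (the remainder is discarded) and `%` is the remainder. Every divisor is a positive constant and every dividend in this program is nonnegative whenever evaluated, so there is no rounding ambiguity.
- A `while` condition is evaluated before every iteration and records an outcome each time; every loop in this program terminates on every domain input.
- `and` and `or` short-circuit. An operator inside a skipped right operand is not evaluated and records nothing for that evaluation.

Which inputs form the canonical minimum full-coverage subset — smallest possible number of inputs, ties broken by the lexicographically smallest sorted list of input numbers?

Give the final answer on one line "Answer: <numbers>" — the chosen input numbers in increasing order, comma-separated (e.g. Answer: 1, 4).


run #1 (g=4, x=3) runs B2->E, B1->F, B3->F, B5->F, B7->E, B6->T, B7->E, B6->T, B7->E, B6->T, B7->E, B6->T, B7->E, B6->T, ...; records B1=F, B2=E, B3=F, B5=F, B6=T, B6=F, B7=S, B7=E, B8=F, B9=S, B10=F
run #2 (g=5, x=9) runs B2->S, B1->F, B3->F, B5->F, B7->E, B6->F, B9->S, B8->F, B10->F; records B1=F, B2=S, B3=F, B5=F, B6=F, B7=E, B8=F, B9=S, B10=F
run #3 (g=8, x=5) runs B2->S, B1->F, B3->T, B4->F, B7->E, B6->T, B7->E, B6->T, B7->E, B6->T, B7->E, B6->T, B7->E, B6->T, ...; records B1=F, B2=S, B3=T, B4=F, B6=T, B6=F, B7=S, B7=E, B8=F, B9=S, B10=F
run #4 (g=2, x=8) runs B2->S, B1->F, B3->F, B5->F, B7->E, B6->T, B7->E, B6->T, B7->E, B6->T, B7->E, B6->T, B7->E, B6->T, ...; records B1=F, B2=S, B3=F, B5=F, B6=T, B6=F, B7=S, B7=E, B8=F, B9=S, B10=F
together the pool reaches 14 outcomes: B1=F, B2=S, B2=E, B3=T, B3=F, B4=F, B5=F, B6=T, B6=F, B7=S, B7=E, B8=F, B9=S, B10=F
checked all size-1 subsets: none covers 14 outcomes (max 11/14)
size 2: inputs {1, 3} cover all 14 outcomes, and no lexicographically smaller subset of this size does
Answer: 1, 3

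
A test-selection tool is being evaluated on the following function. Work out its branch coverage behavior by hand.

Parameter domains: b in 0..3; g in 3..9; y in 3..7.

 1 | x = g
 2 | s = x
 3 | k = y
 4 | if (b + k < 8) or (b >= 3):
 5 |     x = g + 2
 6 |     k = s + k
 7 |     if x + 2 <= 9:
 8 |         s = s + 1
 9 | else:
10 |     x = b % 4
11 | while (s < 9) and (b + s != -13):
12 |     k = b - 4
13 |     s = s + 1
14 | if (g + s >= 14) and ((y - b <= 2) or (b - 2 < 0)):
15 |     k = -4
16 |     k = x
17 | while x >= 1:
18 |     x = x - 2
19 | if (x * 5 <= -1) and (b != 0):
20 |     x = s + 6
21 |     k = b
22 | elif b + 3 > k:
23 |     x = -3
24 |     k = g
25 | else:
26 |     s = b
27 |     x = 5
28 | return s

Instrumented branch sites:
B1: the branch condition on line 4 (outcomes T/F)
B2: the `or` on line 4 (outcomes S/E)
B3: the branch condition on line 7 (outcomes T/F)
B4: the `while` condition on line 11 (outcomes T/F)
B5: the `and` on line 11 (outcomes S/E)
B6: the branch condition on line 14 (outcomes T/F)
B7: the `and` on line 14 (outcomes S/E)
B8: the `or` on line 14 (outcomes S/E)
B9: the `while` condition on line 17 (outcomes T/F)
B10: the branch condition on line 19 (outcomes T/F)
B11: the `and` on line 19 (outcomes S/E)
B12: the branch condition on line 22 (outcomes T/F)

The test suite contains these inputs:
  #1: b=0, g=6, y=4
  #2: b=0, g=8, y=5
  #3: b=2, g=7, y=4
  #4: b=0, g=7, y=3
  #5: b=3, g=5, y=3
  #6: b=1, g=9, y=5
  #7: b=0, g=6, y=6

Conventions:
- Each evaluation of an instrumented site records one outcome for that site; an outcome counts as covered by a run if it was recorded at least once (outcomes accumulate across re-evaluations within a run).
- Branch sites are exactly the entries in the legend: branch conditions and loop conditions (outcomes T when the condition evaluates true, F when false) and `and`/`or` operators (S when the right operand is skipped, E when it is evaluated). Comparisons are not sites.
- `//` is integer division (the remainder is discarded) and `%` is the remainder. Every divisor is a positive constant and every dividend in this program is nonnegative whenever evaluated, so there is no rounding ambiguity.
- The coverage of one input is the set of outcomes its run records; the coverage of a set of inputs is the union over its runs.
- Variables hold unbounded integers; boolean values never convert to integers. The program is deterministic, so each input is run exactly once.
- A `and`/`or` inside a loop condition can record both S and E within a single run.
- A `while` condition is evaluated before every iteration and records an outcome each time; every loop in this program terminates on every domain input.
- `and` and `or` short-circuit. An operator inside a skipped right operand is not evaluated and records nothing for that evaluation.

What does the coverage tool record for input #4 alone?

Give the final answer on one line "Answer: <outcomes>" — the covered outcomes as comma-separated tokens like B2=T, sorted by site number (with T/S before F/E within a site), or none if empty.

Event log for input #4 (b=0, g=7, y=3):
  B2->S, B1->T, B3->F, B5->E, B4->T, B5->E, B4->T, B5->S, B4->F, B7->E
  B8->E, B6->T, B9->T, B9->T, B9->T, B9->T, B9->T, B9->F, B11->E, B10->F
  B12->F
deduplicating events, the covered set is: B1=T, B2=S, B3=F, B4=T, B4=F, B5=S, B5=E, B6=T, B7=E, B8=E, B9=T, B9=F, B10=F, B11=E, B12=F

Answer: B1=T, B2=S, B3=F, B4=T, B4=F, B5=S, B5=E, B6=T, B7=E, B8=E, B9=T, B9=F, B10=F, B11=E, B12=F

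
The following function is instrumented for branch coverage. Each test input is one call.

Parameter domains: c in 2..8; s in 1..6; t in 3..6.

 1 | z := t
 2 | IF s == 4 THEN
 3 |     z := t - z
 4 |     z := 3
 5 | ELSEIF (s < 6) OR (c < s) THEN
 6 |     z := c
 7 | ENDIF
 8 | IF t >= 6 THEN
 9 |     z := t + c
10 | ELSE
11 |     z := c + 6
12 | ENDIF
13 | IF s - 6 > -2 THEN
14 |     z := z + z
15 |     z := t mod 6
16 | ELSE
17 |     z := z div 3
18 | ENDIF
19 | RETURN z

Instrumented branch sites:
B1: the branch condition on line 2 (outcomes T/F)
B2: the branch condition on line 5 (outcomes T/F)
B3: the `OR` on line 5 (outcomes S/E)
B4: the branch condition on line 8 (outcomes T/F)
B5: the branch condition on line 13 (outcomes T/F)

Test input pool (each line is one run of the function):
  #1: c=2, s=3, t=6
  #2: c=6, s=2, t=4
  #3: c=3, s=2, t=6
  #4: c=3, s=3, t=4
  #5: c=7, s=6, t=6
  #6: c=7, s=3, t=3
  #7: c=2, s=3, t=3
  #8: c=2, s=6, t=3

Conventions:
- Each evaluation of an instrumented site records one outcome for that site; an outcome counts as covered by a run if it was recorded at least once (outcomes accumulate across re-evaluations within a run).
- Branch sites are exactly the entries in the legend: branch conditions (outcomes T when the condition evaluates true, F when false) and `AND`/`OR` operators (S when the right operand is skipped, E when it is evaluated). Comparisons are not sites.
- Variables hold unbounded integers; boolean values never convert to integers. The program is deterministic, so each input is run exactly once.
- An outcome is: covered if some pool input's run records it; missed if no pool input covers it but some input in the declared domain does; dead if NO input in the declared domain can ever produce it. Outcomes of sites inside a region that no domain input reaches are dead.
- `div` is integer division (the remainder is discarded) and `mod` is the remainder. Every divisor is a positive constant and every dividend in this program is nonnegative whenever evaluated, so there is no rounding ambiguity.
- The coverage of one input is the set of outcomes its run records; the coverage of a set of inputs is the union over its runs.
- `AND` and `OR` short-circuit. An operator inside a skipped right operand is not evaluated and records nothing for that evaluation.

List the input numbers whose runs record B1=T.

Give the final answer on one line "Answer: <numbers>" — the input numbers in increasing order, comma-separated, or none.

input #1 (c=2, s=3, t=6): misses B1=T
input #2 (c=6, s=2, t=4): misses B1=T
input #3 (c=3, s=2, t=6): misses B1=T
input #4 (c=3, s=3, t=4): misses B1=T
input #5 (c=7, s=6, t=6): misses B1=T
input #6 (c=7, s=3, t=3): misses B1=T
input #7 (c=2, s=3, t=3): misses B1=T
input #8 (c=2, s=6, t=3): misses B1=T

Answer: none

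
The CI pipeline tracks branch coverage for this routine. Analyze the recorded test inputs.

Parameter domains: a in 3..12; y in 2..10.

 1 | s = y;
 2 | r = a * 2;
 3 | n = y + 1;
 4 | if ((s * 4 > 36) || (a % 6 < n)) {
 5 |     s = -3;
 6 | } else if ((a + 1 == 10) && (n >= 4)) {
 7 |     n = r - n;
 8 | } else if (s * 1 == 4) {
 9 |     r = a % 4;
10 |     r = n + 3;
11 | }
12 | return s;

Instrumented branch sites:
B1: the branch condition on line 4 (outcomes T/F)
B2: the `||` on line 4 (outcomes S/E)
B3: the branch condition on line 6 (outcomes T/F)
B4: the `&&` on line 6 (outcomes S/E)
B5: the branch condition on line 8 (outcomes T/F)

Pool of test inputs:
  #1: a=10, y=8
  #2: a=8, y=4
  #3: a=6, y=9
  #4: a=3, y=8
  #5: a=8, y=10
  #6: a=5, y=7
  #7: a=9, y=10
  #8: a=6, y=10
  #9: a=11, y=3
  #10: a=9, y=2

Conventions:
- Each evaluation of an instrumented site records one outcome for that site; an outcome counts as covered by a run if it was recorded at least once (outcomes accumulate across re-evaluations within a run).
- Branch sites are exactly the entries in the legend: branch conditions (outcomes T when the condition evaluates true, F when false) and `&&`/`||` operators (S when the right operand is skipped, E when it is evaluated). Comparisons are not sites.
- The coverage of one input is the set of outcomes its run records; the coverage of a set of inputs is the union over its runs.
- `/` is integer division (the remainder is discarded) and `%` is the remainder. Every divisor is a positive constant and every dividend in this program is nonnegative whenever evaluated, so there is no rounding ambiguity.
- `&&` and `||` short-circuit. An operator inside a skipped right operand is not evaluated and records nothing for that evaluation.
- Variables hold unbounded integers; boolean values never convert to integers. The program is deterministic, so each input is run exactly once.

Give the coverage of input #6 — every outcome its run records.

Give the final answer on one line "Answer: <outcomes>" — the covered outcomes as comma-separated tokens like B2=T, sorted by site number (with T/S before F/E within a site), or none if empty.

Simulating input #6 (a=5, y=7) step by step:
  B2->E, B1->T
collecting distinct outcomes: B1=T, B2=E

Answer: B1=T, B2=E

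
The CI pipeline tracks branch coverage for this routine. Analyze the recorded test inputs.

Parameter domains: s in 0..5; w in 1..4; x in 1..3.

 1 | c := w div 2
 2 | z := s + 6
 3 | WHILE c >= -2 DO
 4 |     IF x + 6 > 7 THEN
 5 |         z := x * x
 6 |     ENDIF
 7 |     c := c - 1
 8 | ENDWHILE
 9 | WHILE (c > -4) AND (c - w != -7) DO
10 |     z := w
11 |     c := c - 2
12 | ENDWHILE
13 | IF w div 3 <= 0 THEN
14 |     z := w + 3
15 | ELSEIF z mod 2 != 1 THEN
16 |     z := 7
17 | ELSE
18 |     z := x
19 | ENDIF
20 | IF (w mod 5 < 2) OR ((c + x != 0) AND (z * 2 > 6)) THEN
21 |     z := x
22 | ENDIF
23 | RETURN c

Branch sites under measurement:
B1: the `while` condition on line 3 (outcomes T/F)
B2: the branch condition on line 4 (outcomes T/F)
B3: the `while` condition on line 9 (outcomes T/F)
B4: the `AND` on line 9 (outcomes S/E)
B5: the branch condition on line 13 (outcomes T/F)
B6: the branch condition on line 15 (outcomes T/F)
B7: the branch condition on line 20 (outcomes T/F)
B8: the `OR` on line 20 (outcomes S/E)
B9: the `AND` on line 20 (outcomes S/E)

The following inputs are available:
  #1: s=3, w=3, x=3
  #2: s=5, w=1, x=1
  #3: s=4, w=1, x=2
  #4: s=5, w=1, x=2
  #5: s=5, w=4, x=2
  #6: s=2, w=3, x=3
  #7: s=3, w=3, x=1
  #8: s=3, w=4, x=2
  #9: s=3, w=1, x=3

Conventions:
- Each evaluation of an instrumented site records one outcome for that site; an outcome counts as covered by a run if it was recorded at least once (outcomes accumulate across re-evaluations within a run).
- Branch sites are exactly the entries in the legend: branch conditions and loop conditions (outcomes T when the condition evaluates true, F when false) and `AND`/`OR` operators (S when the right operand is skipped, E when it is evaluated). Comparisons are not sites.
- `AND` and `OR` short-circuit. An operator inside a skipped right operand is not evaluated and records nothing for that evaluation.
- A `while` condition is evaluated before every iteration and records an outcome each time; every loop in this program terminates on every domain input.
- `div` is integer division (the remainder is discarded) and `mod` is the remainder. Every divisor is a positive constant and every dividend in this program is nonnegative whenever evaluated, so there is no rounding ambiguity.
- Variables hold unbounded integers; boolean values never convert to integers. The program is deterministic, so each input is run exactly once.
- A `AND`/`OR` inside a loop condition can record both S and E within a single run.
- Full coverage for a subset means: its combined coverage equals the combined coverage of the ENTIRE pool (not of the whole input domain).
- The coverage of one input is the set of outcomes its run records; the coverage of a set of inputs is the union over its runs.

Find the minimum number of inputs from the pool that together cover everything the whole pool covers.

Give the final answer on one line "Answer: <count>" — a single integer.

input #1 (s=3, w=3, x=3): events B1->T, B2->T, B1->T, B2->T, B1->T, B2->T, B1->T, B2->T, B1->F, B4->E, B3->T, B4->S, B3->F, B5->F, ...; covers B1=T, B1=F, B2=T, B3=T, B3=F, B4=S, B4=E, B5=F, B6=F, B7=F, B8=E, B9=E
input #2 (s=5, w=1, x=1): events B1->T, B2->F, B1->T, B2->F, B1->T, B2->F, B1->F, B4->E, B3->T, B4->S, B3->F, B5->T, B8->S, B7->T; covers B1=T, B1=F, B2=F, B3=T, B3=F, B4=S, B4=E, B5=T, B7=T, B8=S
input #3 (s=4, w=1, x=2): events B1->T, B2->T, B1->T, B2->T, B1->T, B2->T, B1->F, B4->E, B3->T, B4->S, B3->F, B5->T, B8->S, B7->T; covers B1=T, B1=F, B2=T, B3=T, B3=F, B4=S, B4=E, B5=T, B7=T, B8=S
input #4 (s=5, w=1, x=2): events B1->T, B2->T, B1->T, B2->T, B1->T, B2->T, B1->F, B4->E, B3->T, B4->S, B3->F, B5->T, B8->S, B7->T; covers B1=T, B1=F, B2=T, B3=T, B3=F, B4=S, B4=E, B5=T, B7=T, B8=S
input #5 (s=5, w=4, x=2): events B1->T, B2->T, B1->T, B2->T, B1->T, B2->T, B1->T, B2->T, B1->T, B2->T, B1->F, B4->E, B3->F, B5->F, ...; covers B1=T, B1=F, B2=T, B3=F, B4=E, B5=F, B6=T, B7=T, B8=E, B9=E
input #6 (s=2, w=3, x=3): events B1->T, B2->T, B1->T, B2->T, B1->T, B2->T, B1->T, B2->T, B1->F, B4->E, B3->T, B4->S, B3->F, B5->F, ...; covers B1=T, B1=F, B2=T, B3=T, B3=F, B4=S, B4=E, B5=F, B6=F, B7=F, B8=E, B9=E
input #7 (s=3, w=3, x=1): events B1->T, B2->F, B1->T, B2->F, B1->T, B2->F, B1->T, B2->F, B1->F, B4->E, B3->T, B4->S, B3->F, B5->F, ...; covers B1=T, B1=F, B2=F, B3=T, B3=F, B4=S, B4=E, B5=F, B6=F, B7=F, B8=E, B9=E
input #8 (s=3, w=4, x=2): events B1->T, B2->T, B1->T, B2->T, B1->T, B2->T, B1->T, B2->T, B1->T, B2->T, B1->F, B4->E, B3->F, B5->F, ...; covers B1=T, B1=F, B2=T, B3=F, B4=E, B5=F, B6=T, B7=T, B8=E, B9=E
input #9 (s=3, w=1, x=3): events B1->T, B2->T, B1->T, B2->T, B1->T, B2->T, B1->F, B4->E, B3->T, B4->S, B3->F, B5->T, B8->S, B7->T; covers B1=T, B1=F, B2=T, B3=T, B3=F, B4=S, B4=E, B5=T, B7=T, B8=S
union over all inputs: B1=T, B1=F, B2=T, B2=F, B3=T, B3=F, B4=S, B4=E, B5=T, B5=F, B6=T, B6=F, B7=T, B7=F, B8=S, B8=E, B9=E (17 outcomes)
checked all size-1 subsets: none covers 17 outcomes (max 12/17)
checked all size-2 subsets: none covers 17 outcomes (max 16/17)
inputs {1, 2, 5} (size 3) cover everything; no size-3 subset with a lexicographically smaller index list covers all 17

Answer: 3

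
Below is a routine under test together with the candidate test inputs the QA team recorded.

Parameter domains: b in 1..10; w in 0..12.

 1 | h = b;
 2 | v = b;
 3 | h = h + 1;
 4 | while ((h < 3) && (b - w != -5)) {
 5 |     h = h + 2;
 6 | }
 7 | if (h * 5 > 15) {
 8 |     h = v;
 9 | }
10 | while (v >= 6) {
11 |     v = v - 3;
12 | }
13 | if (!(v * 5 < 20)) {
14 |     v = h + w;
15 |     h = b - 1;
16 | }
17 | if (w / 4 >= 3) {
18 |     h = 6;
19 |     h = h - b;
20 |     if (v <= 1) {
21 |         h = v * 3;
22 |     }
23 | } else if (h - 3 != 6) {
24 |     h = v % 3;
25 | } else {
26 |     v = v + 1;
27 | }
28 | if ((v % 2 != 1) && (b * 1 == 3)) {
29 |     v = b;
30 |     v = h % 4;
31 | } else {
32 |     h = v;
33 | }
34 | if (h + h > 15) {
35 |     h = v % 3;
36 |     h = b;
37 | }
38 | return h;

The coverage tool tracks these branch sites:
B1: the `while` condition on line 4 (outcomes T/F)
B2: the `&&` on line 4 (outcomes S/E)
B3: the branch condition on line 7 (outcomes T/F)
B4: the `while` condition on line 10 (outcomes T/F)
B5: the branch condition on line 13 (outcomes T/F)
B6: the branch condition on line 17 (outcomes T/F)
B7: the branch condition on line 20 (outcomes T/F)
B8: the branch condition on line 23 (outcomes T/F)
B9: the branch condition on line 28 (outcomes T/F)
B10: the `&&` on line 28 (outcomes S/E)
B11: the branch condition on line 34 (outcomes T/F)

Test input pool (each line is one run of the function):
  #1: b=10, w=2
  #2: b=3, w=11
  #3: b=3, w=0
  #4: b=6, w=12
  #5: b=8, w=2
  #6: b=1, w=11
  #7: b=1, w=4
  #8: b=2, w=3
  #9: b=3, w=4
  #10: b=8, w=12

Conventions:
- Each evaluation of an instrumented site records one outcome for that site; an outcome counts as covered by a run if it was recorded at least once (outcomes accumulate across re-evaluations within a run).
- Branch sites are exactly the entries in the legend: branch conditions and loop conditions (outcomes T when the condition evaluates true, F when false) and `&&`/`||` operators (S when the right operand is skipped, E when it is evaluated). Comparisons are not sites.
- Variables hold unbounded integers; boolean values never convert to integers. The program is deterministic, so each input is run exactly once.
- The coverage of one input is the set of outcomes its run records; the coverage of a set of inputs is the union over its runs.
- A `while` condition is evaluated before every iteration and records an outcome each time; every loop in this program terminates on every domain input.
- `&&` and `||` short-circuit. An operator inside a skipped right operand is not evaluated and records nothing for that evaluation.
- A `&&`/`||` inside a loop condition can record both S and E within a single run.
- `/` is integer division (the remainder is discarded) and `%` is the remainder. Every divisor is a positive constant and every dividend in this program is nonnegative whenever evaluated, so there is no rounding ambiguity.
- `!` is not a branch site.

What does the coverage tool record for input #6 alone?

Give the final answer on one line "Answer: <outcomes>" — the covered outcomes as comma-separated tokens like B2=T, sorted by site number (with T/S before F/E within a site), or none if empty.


Event log for input #6 (b=1, w=11):
  B2->E, B1->T, B2->S, B1->F, B3->T, B4->F, B5->F, B6->F, B8->T, B10->S
  B9->F, B11->F
as a set, this run covers: B1=T, B1=F, B2=S, B2=E, B3=T, B4=F, B5=F, B6=F, B8=T, B9=F, B10=S, B11=F
Answer: B1=T, B1=F, B2=S, B2=E, B3=T, B4=F, B5=F, B6=F, B8=T, B9=F, B10=S, B11=F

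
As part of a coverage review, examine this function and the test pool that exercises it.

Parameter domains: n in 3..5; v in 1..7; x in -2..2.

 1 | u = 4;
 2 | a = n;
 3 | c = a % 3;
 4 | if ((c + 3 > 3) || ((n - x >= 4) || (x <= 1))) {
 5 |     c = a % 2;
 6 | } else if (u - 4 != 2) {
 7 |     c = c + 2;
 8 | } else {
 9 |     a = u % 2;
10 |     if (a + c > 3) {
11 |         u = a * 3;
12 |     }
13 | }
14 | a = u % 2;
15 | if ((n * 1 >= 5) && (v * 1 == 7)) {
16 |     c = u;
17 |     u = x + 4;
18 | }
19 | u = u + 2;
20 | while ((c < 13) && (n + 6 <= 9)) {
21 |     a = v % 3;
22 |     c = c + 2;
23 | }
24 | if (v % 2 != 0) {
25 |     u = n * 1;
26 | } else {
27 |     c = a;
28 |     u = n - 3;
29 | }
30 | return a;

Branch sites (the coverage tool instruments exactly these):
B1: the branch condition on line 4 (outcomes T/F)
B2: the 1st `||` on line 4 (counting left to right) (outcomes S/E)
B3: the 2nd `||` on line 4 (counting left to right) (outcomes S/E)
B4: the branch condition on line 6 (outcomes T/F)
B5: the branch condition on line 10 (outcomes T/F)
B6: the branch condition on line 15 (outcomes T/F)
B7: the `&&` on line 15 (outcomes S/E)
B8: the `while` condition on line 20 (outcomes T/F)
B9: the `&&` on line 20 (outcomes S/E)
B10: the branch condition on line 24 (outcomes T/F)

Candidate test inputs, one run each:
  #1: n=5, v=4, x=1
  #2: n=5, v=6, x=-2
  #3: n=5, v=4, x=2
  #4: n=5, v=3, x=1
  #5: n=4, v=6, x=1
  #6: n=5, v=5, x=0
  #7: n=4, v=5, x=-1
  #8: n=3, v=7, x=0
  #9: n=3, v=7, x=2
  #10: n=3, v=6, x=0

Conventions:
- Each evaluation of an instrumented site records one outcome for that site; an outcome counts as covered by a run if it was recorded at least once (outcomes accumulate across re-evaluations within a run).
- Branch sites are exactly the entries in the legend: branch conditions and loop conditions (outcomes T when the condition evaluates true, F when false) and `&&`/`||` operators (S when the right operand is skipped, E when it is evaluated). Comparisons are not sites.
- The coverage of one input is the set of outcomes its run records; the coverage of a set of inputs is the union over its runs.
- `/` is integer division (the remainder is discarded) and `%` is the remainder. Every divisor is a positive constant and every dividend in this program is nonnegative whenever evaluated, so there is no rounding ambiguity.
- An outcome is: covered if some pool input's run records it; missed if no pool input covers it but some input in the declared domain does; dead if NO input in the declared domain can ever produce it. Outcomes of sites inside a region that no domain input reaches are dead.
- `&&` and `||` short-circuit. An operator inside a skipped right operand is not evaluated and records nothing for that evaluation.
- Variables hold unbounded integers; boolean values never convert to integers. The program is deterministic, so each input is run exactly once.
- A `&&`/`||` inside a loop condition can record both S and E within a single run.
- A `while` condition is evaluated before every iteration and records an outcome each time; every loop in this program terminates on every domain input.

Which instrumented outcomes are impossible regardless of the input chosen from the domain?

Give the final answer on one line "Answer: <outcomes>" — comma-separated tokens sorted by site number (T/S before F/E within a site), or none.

exhaustive pass over the 105-input domain:
  B4=F: no domain input ever produces it -> dead
  B5=T: no domain input ever produces it -> dead
  B5=F: no domain input ever produces it -> dead
  reachable outcomes have witnesses, e.g. B1=T (e.g. n=3, v=1, x=-2), B1=F (e.g. n=3, v=1, x=2), B2=S (e.g. n=4, v=1, x=-2), B2=E (e.g. n=3, v=1, x=-2)

Answer: B4=F, B5=T, B5=F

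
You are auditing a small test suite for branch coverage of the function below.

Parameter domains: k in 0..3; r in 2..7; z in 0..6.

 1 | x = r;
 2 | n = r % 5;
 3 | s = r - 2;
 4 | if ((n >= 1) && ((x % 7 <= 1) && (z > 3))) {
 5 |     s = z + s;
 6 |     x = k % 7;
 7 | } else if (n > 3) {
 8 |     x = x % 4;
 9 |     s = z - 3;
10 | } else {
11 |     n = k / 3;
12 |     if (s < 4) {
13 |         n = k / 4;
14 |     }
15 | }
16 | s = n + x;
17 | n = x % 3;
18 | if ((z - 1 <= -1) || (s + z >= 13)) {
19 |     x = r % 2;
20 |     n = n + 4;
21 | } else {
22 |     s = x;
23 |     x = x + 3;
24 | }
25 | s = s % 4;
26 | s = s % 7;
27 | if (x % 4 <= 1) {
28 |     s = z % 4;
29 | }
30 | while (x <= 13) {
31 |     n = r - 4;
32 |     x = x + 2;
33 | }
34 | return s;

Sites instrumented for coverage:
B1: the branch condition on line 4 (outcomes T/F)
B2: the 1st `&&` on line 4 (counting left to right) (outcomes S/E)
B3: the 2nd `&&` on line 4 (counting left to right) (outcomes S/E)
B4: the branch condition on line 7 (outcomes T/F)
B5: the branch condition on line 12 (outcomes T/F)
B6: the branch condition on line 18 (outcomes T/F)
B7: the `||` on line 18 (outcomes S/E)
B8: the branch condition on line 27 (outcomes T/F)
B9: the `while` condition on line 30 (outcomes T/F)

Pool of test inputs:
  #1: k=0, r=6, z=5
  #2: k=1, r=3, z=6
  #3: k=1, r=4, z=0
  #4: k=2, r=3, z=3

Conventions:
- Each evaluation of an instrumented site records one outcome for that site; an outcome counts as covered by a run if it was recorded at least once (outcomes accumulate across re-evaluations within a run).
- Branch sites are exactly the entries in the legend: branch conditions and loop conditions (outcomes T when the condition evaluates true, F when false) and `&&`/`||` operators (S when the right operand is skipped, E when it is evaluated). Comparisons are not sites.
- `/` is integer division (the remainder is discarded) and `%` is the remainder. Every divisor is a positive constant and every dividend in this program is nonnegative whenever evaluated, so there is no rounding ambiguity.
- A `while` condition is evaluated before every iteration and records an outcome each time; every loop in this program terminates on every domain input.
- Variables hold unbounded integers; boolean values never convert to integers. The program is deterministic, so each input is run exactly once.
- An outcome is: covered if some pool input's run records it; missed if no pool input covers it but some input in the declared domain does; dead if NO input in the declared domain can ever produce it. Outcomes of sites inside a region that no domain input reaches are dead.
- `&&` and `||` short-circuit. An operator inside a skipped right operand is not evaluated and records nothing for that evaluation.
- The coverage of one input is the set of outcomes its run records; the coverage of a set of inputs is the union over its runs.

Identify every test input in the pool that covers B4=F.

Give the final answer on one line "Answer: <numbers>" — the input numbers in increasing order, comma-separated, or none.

input #1 (k=0, r=6, z=5): records B4=F
input #2 (k=1, r=3, z=6): records B4=F
input #3 (k=1, r=4, z=0): does not record B4=F
input #4 (k=2, r=3, z=3): records B4=F

Answer: 1, 2, 4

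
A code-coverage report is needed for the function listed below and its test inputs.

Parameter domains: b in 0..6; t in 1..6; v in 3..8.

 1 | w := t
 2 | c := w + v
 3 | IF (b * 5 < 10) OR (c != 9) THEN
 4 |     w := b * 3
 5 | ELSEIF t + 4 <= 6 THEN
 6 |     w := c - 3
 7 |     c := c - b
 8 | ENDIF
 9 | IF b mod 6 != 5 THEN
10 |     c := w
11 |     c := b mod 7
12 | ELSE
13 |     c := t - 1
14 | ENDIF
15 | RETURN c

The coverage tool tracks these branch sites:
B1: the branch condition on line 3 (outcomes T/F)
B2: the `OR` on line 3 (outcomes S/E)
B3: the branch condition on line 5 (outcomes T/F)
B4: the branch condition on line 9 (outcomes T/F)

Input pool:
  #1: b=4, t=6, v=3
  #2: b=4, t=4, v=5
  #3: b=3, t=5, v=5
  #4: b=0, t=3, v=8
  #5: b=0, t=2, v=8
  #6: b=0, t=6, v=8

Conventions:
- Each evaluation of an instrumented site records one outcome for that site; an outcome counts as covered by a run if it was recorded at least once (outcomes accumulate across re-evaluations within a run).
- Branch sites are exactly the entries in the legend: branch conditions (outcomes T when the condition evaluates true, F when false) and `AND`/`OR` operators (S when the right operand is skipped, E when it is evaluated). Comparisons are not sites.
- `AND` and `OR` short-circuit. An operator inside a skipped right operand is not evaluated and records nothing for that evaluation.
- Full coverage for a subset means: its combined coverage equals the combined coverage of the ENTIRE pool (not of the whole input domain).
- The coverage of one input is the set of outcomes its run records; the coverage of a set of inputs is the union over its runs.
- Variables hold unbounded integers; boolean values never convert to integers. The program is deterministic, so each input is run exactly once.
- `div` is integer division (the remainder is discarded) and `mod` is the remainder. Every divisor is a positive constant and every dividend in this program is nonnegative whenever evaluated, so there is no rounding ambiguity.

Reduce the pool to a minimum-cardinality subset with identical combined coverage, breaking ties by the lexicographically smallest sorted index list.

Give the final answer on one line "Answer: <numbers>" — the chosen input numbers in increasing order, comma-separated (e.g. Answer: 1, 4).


input #1 (b=4, t=6, v=3): events B2->E, B1->F, B3->F, B4->T; covers B1=F, B2=E, B3=F, B4=T
input #2 (b=4, t=4, v=5): events B2->E, B1->F, B3->F, B4->T; covers B1=F, B2=E, B3=F, B4=T
input #3 (b=3, t=5, v=5): events B2->E, B1->T, B4->T; covers B1=T, B2=E, B4=T
input #4 (b=0, t=3, v=8): events B2->S, B1->T, B4->T; covers B1=T, B2=S, B4=T
input #5 (b=0, t=2, v=8): events B2->S, B1->T, B4->T; covers B1=T, B2=S, B4=T
input #6 (b=0, t=6, v=8): events B2->S, B1->T, B4->T; covers B1=T, B2=S, B4=T
together the pool reaches 6 outcomes: B1=T, B1=F, B2=S, B2=E, B3=F, B4=T
no size-1 subset reaches all 6 outcomes (best union: 4/6)
inputs {1, 4} (size 2) cover everything; no size-2 subset with a lexicographically smaller index list covers all 6
Answer: 1, 4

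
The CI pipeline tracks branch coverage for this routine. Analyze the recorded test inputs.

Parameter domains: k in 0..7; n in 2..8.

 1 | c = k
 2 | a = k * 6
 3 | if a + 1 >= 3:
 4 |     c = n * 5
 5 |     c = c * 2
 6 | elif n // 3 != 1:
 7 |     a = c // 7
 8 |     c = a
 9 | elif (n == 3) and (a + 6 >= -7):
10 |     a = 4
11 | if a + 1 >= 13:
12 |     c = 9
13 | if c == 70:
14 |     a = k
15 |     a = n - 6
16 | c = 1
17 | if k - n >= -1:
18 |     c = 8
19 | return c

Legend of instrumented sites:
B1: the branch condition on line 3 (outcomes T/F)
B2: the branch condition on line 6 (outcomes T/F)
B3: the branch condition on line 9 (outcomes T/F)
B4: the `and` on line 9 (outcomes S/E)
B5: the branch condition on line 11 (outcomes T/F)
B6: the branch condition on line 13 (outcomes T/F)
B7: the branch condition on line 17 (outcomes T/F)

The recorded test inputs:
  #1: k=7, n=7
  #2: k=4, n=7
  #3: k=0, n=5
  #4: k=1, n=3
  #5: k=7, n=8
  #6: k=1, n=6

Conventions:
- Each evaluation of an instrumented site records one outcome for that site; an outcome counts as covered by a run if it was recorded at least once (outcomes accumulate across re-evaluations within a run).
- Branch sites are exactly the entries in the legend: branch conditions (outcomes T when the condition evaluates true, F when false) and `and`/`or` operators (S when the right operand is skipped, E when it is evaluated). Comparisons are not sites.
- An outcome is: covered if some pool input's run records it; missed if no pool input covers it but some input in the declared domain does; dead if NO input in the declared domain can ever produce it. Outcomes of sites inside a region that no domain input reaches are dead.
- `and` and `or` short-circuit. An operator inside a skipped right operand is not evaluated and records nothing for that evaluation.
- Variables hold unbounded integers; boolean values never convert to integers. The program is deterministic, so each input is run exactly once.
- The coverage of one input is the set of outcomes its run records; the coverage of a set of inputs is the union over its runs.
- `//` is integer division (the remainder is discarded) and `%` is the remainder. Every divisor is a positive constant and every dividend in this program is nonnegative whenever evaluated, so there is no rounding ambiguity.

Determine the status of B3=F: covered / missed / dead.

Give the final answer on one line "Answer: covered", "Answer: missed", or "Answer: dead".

B3=F is recorded by pool input(s) 3 -> covered

Answer: covered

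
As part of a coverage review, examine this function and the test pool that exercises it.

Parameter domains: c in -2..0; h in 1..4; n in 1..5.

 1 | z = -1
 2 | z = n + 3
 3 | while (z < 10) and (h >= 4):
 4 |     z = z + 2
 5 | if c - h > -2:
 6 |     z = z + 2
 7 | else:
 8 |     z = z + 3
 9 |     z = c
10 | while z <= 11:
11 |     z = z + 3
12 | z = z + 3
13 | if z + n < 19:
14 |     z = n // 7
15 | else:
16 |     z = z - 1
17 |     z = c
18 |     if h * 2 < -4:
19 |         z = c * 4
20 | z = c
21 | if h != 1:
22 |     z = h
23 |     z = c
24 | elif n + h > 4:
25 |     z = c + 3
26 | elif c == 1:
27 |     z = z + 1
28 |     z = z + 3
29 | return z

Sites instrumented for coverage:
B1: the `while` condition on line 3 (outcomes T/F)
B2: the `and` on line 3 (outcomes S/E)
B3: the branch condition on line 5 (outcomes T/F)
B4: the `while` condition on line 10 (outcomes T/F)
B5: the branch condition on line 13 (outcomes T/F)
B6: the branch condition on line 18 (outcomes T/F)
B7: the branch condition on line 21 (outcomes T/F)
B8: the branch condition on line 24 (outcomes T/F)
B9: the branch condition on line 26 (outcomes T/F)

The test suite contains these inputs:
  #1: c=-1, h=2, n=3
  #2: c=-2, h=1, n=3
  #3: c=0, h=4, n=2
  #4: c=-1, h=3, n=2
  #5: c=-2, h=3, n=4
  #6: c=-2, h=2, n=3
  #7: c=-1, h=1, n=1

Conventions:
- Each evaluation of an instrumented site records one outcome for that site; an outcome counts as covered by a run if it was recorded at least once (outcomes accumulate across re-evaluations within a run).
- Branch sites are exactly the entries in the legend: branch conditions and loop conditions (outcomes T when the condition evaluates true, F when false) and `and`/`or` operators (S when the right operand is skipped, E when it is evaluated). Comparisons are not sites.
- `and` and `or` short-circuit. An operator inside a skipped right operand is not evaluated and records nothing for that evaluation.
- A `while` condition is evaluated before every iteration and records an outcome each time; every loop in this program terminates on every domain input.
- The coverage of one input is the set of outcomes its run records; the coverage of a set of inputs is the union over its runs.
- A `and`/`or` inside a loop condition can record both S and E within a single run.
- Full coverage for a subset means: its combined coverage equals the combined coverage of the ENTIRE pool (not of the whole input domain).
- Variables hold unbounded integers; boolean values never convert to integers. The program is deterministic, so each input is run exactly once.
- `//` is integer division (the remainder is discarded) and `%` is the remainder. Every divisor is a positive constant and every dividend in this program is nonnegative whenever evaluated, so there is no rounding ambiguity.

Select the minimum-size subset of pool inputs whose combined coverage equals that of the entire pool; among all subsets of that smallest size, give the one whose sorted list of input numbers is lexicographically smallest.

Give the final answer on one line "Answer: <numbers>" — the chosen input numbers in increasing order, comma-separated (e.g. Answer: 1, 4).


#1 (c=-1, h=2, n=3) -> B2->E, B1->F, B3->F, B4->T, B4->T, B4->T, B4->T, B4->T, B4->F, B5->F, B6->F, B7->T; covered: B1=F, B2=E, B3=F, B4=T, B4=F, B5=F, B6=F, B7=T
#2 (c=-2, h=1, n=3) -> B2->E, B1->F, B3->F, B4->T, B4->T, B4->T, B4->T, B4->T, B4->F, B5->F, B6->F, B7->F, B8->F, B9->F; covered: B1=F, B2=E, B3=F, B4=T, B4=F, B5=F, B6=F, B7=F, B8=F, B9=F
#3 (c=0, h=4, n=2) -> B2->E, B1->T, B2->E, B1->T, B2->E, B1->T, B2->S, B1->F, B3->F, B4->T, B4->T, B4->T, B4->T, B4->F, ...; covered: B1=T, B1=F, B2=S, B2=E, B3=F, B4=T, B4=F, B5=T, B7=T
#4 (c=-1, h=3, n=2) -> B2->E, B1->F, B3->F, B4->T, B4->T, B4->T, B4->T, B4->T, B4->F, B5->F, B6->F, B7->T; covered: B1=F, B2=E, B3=F, B4=T, B4=F, B5=F, B6=F, B7=T
#5 (c=-2, h=3, n=4) -> B2->E, B1->F, B3->F, B4->T, B4->T, B4->T, B4->T, B4->T, B4->F, B5->F, B6->F, B7->T; covered: B1=F, B2=E, B3=F, B4=T, B4=F, B5=F, B6=F, B7=T
#6 (c=-2, h=2, n=3) -> B2->E, B1->F, B3->F, B4->T, B4->T, B4->T, B4->T, B4->T, B4->F, B5->F, B6->F, B7->T; covered: B1=F, B2=E, B3=F, B4=T, B4=F, B5=F, B6=F, B7=T
#7 (c=-1, h=1, n=1) -> B2->E, B1->F, B3->F, B4->T, B4->T, B4->T, B4->T, B4->T, B4->F, B5->T, B7->F, B8->F, B9->F; covered: B1=F, B2=E, B3=F, B4=T, B4=F, B5=T, B7=F, B8=F, B9=F
union over all inputs: B1=T, B1=F, B2=S, B2=E, B3=F, B4=T, B4=F, B5=T, B5=F, B6=F, B7=T, B7=F, B8=F, B9=F (14 outcomes)
size 1 is not enough: best union over all size-1 subsets is 10/14
inputs {2, 3} (size 2) cover everything; no size-2 subset with a lexicographically smaller index list covers all 14
Answer: 2, 3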